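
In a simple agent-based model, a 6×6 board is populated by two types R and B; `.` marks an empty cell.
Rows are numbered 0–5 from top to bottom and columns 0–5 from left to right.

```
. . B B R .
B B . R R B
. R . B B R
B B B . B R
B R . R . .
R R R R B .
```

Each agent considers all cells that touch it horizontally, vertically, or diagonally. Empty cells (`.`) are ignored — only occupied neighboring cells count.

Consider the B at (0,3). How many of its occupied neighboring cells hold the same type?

1

Occupied neighbors of (0,3): (0,2)=B, (0,4)=R, (1,3)=R, (1,4)=R.
Same type (B): 1 of 4.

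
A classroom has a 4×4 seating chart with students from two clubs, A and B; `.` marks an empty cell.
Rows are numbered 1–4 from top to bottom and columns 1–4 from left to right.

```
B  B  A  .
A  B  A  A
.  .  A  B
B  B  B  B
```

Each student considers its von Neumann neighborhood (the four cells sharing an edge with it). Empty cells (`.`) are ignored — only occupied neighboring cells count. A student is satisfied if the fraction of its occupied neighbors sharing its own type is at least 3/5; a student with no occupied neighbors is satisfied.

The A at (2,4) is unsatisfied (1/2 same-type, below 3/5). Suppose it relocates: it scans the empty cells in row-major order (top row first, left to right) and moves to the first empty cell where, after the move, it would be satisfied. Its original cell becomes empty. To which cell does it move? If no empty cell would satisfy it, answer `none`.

Vacating (2,4). Empty cells in order:
  (1,4): 1/1 same-type → satisfied — stop here.

(1,4)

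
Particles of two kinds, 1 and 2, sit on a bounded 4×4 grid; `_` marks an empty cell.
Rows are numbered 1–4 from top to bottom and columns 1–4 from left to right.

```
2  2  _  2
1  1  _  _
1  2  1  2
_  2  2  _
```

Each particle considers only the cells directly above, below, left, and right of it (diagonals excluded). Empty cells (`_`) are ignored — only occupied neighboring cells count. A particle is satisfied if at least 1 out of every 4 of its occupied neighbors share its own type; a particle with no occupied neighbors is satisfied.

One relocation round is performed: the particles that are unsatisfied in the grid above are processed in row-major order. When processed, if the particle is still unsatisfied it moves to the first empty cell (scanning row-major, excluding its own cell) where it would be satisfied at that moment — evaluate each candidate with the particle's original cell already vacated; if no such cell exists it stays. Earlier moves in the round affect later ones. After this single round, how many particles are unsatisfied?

0

Initially unsatisfied (in order): (3,3), (3,4).
  (3,3) → (2,3).
  (3,4): now satisfied by earlier moves; stays.
Resulting grid:
2 2 _ 2
1 1 1 _
1 2 _ 2
_ 2 2 _
All satisfied now.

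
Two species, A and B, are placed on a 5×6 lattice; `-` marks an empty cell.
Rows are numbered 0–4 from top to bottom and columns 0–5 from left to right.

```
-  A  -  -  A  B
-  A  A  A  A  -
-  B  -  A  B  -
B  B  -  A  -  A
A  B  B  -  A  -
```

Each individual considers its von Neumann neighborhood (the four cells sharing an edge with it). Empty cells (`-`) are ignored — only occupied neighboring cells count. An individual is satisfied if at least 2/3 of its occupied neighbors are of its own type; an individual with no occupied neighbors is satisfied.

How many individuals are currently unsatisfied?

Row 0: (0,1)A 1/1 satisfied · (0,4)A 1/2 not · (0,5)B 0/1 not
Row 1: (1,1)A 2/3 satisfied · (1,2)A 2/2 satisfied · (1,3)A 3/3 satisfied · (1,4)A 2/3 satisfied
Row 2: (2,1)B 1/2 not · (2,3)A 2/3 satisfied · (2,4)B 0/2 not
Row 3: (3,0)B 1/2 not · (3,1)B 3/3 satisfied · (3,3)A 1/1 satisfied · (3,5)A 0/0 satisfied
Row 4: (4,0)A 0/2 not · (4,1)B 2/3 satisfied · (4,2)B 1/1 satisfied · (4,4)A 0/0 satisfied
Unsatisfied: (0,4), (0,5), (2,1), (2,4), (3,0), (4,0) — 6 in total.

6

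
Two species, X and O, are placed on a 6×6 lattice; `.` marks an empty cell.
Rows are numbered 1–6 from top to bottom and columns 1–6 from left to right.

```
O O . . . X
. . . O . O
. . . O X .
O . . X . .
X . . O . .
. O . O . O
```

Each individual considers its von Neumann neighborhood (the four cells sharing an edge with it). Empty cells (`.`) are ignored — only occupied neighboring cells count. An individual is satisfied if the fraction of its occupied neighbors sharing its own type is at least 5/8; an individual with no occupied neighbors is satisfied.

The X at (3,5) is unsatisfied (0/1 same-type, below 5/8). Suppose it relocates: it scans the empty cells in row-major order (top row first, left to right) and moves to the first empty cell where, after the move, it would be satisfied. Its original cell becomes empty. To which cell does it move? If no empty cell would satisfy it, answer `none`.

Vacating (3,5). Empty cells in order:
  (1,3): 0/1 same-type → still unsatisfied.
  (1,4): 0/1 same-type → still unsatisfied.
  (1,5): 1/1 same-type → satisfied — stop here.

(1,5)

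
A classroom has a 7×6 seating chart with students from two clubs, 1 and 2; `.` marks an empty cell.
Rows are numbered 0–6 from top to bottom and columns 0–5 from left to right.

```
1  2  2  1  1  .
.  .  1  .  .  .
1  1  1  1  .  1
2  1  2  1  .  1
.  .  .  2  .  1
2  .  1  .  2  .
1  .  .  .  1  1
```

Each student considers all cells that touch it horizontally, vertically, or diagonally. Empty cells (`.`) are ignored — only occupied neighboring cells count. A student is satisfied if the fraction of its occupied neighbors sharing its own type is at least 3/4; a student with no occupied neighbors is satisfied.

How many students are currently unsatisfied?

19

Row 0: (0,0)1 0/1 ✗ · (0,1)2 1/3 ✗ · (0,2)2 1/3 ✗ · (0,3)1 2/3 ✗ · (0,4)1 1/1 ✓
Row 1: (1,2)1 4/6 ✗
Row 2: (2,0)1 2/3 ✗ · (2,1)1 4/6 ✗ · (2,2)1 5/6 ✓ · (2,3)1 3/4 ✓ · (2,5)1 1/1 ✓
Row 3: (3,0)2 0/3 ✗ · (3,1)1 3/5 ✗ · (3,2)2 1/6 ✗ · (3,3)1 2/4 ✗ · (3,5)1 2/2 ✓
Row 4: (4,3)2 2/4 ✗ · (4,5)1 1/2 ✗
Row 5: (5,0)2 0/1 ✗ · (5,2)1 0/1 ✗ · (5,4)2 1/4 ✗
Row 6: (6,0)1 0/1 ✗ · (6,4)1 1/2 ✗ · (6,5)1 1/2 ✗
Unsatisfied: (0,0), (0,1), (0,2), (0,3), (1,2), (2,0), (2,1), (3,0), (3,1), (3,2), (3,3), (4,3), (4,5), (5,0), (5,2), (5,4), (6,0), (6,4), (6,5) — 19 in total.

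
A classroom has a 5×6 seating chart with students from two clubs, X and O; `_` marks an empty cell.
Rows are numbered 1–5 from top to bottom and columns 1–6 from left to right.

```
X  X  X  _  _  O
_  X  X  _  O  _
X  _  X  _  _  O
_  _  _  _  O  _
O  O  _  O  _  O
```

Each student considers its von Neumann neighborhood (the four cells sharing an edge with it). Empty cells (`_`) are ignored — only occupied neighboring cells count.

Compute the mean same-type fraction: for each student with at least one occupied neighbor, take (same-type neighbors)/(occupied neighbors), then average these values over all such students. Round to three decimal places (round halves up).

1.000

(1,1)X 1/1
(1,2)X 3/3
(1,3)X 2/2
(1,6)O — no occupied neighbors
(2,2)X 2/2
(2,3)X 3/3
(2,5)O — no occupied neighbors
(3,1)X — no occupied neighbors
(3,3)X 1/1
(3,6)O — no occupied neighbors
(4,5)O — no occupied neighbors
(5,1)O 1/1
(5,2)O 1/1
(5,4)O — no occupied neighbors
(5,6)O — no occupied neighbors
Sum over 8 students: 1/1 + 3/3 + 2/2 + 2/2 + 3/3 + 1/1 + 1/1 + 1/1 = 8; mean = 8 ÷ 8 = 1 = 1.0 → 1.000.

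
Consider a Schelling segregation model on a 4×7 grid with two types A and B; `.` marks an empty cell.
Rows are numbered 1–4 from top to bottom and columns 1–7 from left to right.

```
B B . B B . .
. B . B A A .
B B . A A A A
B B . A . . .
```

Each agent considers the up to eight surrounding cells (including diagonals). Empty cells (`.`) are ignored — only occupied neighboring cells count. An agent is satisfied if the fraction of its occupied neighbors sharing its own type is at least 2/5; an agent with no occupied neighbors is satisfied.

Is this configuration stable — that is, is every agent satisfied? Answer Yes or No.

Yes

(1,1)B 2/2 ok
(1,2)B 2/2 ok
(1,4)B 2/3 ok
(1,5)B 2/4 ok
(2,2)B 4/4 ok
(2,4)B 2/5 ok
(2,5)A 4/7 ok
(2,6)A 4/5 ok
(3,1)B 4/4 ok
(3,2)B 4/4 ok
(3,4)A 3/4 ok
(3,5)A 5/6 ok
(3,6)A 4/4 ok
(3,7)A 2/2 ok
(4,1)B 3/3 ok
(4,2)B 3/3 ok
(4,4)A 2/2 ok
All meet the threshold, so the configuration is stable.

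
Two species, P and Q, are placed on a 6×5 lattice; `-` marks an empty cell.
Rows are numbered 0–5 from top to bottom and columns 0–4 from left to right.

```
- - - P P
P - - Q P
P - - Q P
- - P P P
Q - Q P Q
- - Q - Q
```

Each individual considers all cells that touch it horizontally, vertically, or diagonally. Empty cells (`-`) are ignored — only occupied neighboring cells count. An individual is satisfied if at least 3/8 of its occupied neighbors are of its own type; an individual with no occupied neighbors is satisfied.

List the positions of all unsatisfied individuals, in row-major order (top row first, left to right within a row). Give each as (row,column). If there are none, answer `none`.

(1,3), (2,3), (4,2), (4,4)

Row 0: (0,3)P 2/3 satisfied · (0,4)P 2/3 satisfied
Row 1: (1,0)P 1/1 satisfied · (1,3)Q 1/5 not · (1,4)P 3/5 satisfied
Row 2: (2,0)P 1/1 satisfied · (2,3)Q 1/6 not · (2,4)P 3/5 satisfied
Row 3: (3,2)P 2/4 satisfied · (3,3)P 4/7 satisfied · (3,4)P 3/5 satisfied
Row 4: (4,0)Q 0/0 satisfied · (4,2)Q 1/4 not · (4,3)P 3/7 satisfied · (4,4)Q 1/4 not
Row 5: (5,2)Q 1/2 satisfied · (5,4)Q 1/2 satisfied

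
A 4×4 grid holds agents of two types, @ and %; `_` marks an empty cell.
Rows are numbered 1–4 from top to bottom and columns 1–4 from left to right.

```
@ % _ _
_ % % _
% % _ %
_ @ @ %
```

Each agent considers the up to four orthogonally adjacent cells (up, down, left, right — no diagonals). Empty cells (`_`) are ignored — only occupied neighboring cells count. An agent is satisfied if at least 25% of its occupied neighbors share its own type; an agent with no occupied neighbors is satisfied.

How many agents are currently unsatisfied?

Row 1: (1,1)@ 0/1 ✗ · (1,2)% 1/2 ✓
Row 2: (2,2)% 3/3 ✓ · (2,3)% 1/1 ✓
Row 3: (3,1)% 1/1 ✓ · (3,2)% 2/3 ✓ · (3,4)% 1/1 ✓
Row 4: (4,2)@ 1/2 ✓ · (4,3)@ 1/2 ✓ · (4,4)% 1/2 ✓
Unsatisfied: (1,1) — 1 in total.

1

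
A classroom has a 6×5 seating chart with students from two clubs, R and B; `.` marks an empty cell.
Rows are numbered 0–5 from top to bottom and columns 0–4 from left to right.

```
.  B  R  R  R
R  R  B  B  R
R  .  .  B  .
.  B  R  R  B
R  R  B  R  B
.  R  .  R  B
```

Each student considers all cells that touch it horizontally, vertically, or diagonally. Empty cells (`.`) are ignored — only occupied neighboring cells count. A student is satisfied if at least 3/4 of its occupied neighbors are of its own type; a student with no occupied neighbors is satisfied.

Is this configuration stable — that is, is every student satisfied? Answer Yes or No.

Row 0: (0,1)B 1/4 ✗ · (0,2)R 2/5 ✗ · (0,3)R 3/5 ✗ · (0,4)R 2/3 ✗
Row 1: (1,0)R 2/3 ✗ · (1,1)R 3/5 ✗ · (1,2)B 3/6 ✗ · (1,3)B 2/6 ✗ · (1,4)R 2/4 ✗
Row 2: (2,0)R 2/3 ✗ · (2,3)B 3/6 ✗
Row 3: (3,1)B 1/5 ✗ · (3,2)R 3/6 ✗ · (3,3)R 2/6 ✗ · (3,4)B 2/4 ✗
Row 4: (4,0)R 2/3 ✗ · (4,1)R 3/5 ✗ · (4,2)B 1/7 ✗ · (4,3)R 3/7 ✗ · (4,4)B 2/5 ✗
Row 5: (5,1)R 2/3 ✗ · (5,3)R 1/4 ✗ · (5,4)B 1/3 ✗
For instance (0,1) has only 1/4 same-type neighbors, below 3/4.

No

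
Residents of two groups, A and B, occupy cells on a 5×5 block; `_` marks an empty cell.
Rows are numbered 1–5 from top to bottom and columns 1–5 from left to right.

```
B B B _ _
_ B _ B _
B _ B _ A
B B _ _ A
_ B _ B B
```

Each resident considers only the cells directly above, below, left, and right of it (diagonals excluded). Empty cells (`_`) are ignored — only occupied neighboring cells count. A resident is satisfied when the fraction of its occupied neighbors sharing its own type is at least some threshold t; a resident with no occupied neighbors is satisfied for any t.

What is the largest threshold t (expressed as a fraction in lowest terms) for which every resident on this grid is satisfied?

1/2

(1,1)B 1/1
(1,2)B 3/3
(1,3)B 1/1
(2,2)B 1/1
(2,4)B — no occupied neighbors
(3,1)B 1/1
(3,3)B — no occupied neighbors
(3,5)A 1/1
(4,1)B 2/2
(4,2)B 2/2
(4,5)A 1/2
(5,2)B 1/1
(5,4)B 1/1
(5,5)B 1/2
The smallest same-type fraction is 1/2 at (4,5), which reduces to 1/2. Any threshold above that leaves this resident unsatisfied.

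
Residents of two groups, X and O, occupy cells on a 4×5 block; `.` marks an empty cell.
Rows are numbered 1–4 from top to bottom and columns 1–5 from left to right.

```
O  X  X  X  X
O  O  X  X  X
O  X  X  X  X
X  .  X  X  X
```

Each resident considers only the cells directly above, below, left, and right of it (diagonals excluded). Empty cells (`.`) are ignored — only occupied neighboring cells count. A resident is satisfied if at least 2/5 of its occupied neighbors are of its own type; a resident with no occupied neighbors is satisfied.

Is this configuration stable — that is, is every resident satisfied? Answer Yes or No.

(1,1)O 1/2 ok
(1,2)X 1/3 unhappy
(1,3)X 3/3 ok
(1,4)X 3/3 ok
(1,5)X 2/2 ok
(2,1)O 3/3 ok
(2,2)O 1/4 unhappy
(2,3)X 3/4 ok
(2,4)X 4/4 ok
(2,5)X 3/3 ok
(3,1)O 1/3 unhappy
(3,2)X 1/3 unhappy
(3,3)X 4/4 ok
(3,4)X 4/4 ok
(3,5)X 3/3 ok
(4,1)X 0/1 unhappy
(4,3)X 2/2 ok
(4,4)X 3/3 ok
(4,5)X 2/2 ok
For instance (1,2) has only 1/3 same-type neighbors, below 2/5.

No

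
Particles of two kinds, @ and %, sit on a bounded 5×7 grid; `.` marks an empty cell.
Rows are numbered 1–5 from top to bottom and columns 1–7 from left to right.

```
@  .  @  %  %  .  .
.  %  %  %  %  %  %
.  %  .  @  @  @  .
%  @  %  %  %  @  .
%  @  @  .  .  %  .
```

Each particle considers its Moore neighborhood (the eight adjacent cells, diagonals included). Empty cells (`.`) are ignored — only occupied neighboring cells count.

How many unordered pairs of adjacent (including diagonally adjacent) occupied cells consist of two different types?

Scan each occupied cell's neighbors to the right and below (and the two forward diagonals) so each pair is counted once.
Row 1: @(1,1)–%(2,2)≠ @(1,3)–%(1,4)≠ @(1,3)–%(2,3)≠ @(1,3)–%(2,4)≠ @(1,3)–%(2,2)≠ %(1,4)–%(1,5)= %(1,4)–%(2,4)= %(1,4)–%(2,5)= %(1,4)–%(2,3)= %(1,5)–%(2,5)= %(1,5)–%(2,6)= %(1,5)–%(2,4)=  → 5/12 unlike.
Row 2: %(2,2)–%(2,3)= %(2,2)–%(3,2)= %(2,3)–%(2,4)= %(2,3)–@(3,4)≠ %(2,3)–%(3,2)= %(2,4)–%(2,5)= %(2,4)–@(3,4)≠ %(2,4)–@(3,5)≠ %(2,5)–%(2,6)= %(2,5)–@(3,5)≠ %(2,5)–@(3,6)≠ %(2,5)–@(3,4)≠ %(2,6)–%(2,7)= %(2,6)–@(3,6)≠ %(2,6)–@(3,5)≠ %(2,7)–@(3,6)≠  → 9/16 unlike.
Row 3: %(3,2)–@(4,2)≠ %(3,2)–%(4,3)= %(3,2)–%(4,1)= @(3,4)–@(3,5)= @(3,4)–%(4,4)≠ @(3,4)–%(4,5)≠ @(3,4)–%(4,3)≠ @(3,5)–@(3,6)= @(3,5)–%(4,5)≠ @(3,5)–@(4,6)= @(3,5)–%(4,4)≠ @(3,6)–@(4,6)= @(3,6)–%(4,5)≠  → 7/13 unlike.
Row 4: %(4,1)–@(4,2)≠ %(4,1)–%(5,1)= %(4,1)–@(5,2)≠ @(4,2)–%(4,3)≠ @(4,2)–@(5,2)= @(4,2)–@(5,3)= @(4,2)–%(5,1)≠ %(4,3)–%(4,4)= %(4,3)–@(5,3)≠ %(4,3)–@(5,2)≠ %(4,4)–%(4,5)= %(4,4)–@(5,3)≠ %(4,5)–@(4,6)≠ %(4,5)–%(5,6)= @(4,6)–%(5,6)≠  → 9/15 unlike.
Row 5: %(5,1)–@(5,2)≠ @(5,2)–@(5,3)=  → 1/2 unlike.
Total adjacent occupied pairs: 58; unlike-type pairs: 31.

31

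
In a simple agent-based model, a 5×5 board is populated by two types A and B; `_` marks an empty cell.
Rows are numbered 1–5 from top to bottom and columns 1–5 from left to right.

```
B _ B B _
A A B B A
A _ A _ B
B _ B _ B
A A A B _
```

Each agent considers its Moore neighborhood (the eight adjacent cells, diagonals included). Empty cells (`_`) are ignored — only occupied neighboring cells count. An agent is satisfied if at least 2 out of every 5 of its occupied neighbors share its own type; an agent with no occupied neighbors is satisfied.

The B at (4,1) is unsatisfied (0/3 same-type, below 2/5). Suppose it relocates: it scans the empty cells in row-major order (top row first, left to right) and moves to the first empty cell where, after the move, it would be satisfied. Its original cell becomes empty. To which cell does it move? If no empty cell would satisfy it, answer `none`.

Vacating (4,1). Empty cells in order:
  (1,2): 3/5 same-type → satisfied — stop here.

(1,2)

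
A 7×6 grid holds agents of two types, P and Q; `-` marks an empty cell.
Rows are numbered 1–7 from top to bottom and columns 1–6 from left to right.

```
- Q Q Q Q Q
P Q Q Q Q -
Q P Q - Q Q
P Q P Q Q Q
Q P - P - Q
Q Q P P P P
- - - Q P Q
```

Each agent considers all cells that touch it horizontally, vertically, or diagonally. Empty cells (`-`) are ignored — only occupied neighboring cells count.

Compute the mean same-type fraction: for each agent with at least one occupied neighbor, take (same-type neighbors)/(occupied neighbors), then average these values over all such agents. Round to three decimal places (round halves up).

0.655

(1,2)Q 3/4
(1,3)Q 5/5
(1,4)Q 5/5
(1,5)Q 4/4
(1,6)Q 2/2
(2,1)P 1/4
(2,2)Q 5/7
(2,3)Q 6/7
(2,4)Q 7/7
(2,5)Q 6/6
(3,1)Q 2/5
(3,2)P 3/8
(3,3)Q 5/7
(3,5)Q 6/6
(3,6)Q 4/4
(4,1)P 2/5
(4,2)Q 3/7
(4,3)P 3/6
(4,4)Q 3/5
(4,5)Q 5/6
(4,6)Q 4/4
(5,1)Q 3/5
(5,2)P 3/7
(5,4)P 4/6
(5,6)Q 2/4
(6,1)Q 2/3
(6,2)Q 2/4
(6,3)P 3/5
(6,4)P 4/5
(6,5)P 4/7
(6,6)P 2/4
(7,4)Q 0/4
(7,5)P 3/5
(7,6)Q 0/3
Sum over 34 agents: 3/4 + 5/5 + 5/5 + 4/4 + 2/2 + 1/4 + 5/7 + 6/7 + 7/7 + 6/6 + 2/5 + 3/8 + 5/7 + 6/6 + 4/4 + 2/5 + 3/7 + 3/6 + 3/5 + 5/6 + 4/4 + 3/5 + 3/7 + 4/6 + 2/4 + 2/3 + 2/4 + 3/5 + 4/5 + 4/7 + 2/4 + 0/4 + 3/5 + 0/3 = 3739/168; mean = 3739/168 ÷ 34 = 3739/5712 = 0.654586… → 0.655.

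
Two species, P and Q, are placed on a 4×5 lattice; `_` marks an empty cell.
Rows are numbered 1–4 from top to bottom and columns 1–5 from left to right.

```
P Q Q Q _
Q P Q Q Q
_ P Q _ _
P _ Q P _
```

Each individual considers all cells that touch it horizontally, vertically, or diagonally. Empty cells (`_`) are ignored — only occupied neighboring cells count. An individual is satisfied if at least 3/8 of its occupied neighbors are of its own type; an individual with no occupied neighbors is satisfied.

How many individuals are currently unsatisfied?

(1,1)P 1/3 unhappy
(1,2)Q 3/5 ok
(1,3)Q 4/5 ok
(1,4)Q 4/4 ok
(2,1)Q 1/4 unhappy
(2,2)P 2/7 unhappy
(2,3)Q 5/7 ok
(2,4)Q 5/5 ok
(2,5)Q 2/2 ok
(3,2)P 2/6 unhappy
(3,3)Q 3/6 ok
(4,1)P 1/1 ok
(4,3)Q 1/3 unhappy
(4,4)P 0/2 unhappy
Unsatisfied: (1,1), (2,1), (2,2), (3,2), (4,3), (4,4) — 6 in total.

6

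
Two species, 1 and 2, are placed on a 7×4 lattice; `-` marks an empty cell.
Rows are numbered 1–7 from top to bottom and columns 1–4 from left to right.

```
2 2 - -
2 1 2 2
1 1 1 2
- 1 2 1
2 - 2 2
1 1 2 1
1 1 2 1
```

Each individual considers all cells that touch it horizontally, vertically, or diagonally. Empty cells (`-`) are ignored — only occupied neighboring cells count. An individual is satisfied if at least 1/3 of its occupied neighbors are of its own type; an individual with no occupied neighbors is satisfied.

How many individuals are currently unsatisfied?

Row 1: (1,1)2 2/3 ✓ · (1,2)2 3/4 ✓
Row 2: (2,1)2 2/5 ✓ · (2,2)1 3/7 ✓ · (2,3)2 3/6 ✓ · (2,4)2 2/3 ✓
Row 3: (3,1)1 3/4 ✓ · (3,2)1 4/7 ✓ · (3,3)1 4/8 ✓ · (3,4)2 3/5 ✓
Row 4: (4,2)1 3/6 ✓ · (4,3)2 3/7 ✓ · (4,4)1 1/5 ✗
Row 5: (5,1)2 0/3 ✗ · (5,3)2 3/7 ✓ · (5,4)2 3/5 ✓
Row 6: (6,1)1 3/4 ✓ · (6,2)1 3/7 ✓ · (6,3)2 3/7 ✓ · (6,4)1 1/5 ✗
Row 7: (7,1)1 3/3 ✓ · (7,2)1 3/5 ✓ · (7,3)2 1/5 ✗ · (7,4)1 1/3 ✓
Unsatisfied: (4,4), (5,1), (6,4), (7,3) — 4 in total.

4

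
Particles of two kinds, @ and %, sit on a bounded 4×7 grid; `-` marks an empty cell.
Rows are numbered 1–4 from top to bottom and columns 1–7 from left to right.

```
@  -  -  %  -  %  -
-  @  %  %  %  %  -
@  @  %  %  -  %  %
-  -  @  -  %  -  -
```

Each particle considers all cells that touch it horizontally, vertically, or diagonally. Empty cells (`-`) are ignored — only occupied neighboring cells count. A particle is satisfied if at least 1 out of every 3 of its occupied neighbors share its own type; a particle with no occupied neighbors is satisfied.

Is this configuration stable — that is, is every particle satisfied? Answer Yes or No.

Yes

(1,1)@ 1/1 satisfied
(1,4)% 3/3 satisfied
(1,6)% 2/2 satisfied
(2,2)@ 3/5 satisfied
(2,3)% 4/6 satisfied
(2,4)% 5/5 satisfied
(2,5)% 6/6 satisfied
(2,6)% 4/4 satisfied
(3,1)@ 2/2 satisfied
(3,2)@ 3/5 satisfied
(3,3)% 3/6 satisfied
(3,4)% 5/6 satisfied
(3,6)% 4/4 satisfied
(3,7)% 2/2 satisfied
(4,3)@ 1/3 satisfied
(4,5)% 2/2 satisfied
All meet the threshold, so the configuration is stable.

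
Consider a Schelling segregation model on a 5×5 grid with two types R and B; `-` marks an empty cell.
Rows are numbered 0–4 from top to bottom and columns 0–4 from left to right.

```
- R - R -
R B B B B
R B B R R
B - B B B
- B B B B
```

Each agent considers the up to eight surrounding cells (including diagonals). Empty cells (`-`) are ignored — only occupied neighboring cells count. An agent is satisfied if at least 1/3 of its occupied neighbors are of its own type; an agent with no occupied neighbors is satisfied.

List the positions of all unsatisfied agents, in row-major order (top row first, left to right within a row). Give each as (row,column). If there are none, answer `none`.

(0,1)R 1/3 ok
(0,3)R 0/3 unhappy
(1,0)R 2/4 ok
(1,1)B 3/6 ok
(1,2)B 4/7 ok
(1,3)B 3/6 ok
(1,4)B 1/4 unhappy
(2,0)R 1/4 unhappy
(2,1)B 5/7 ok
(2,2)B 6/7 ok
(2,3)R 1/8 unhappy
(2,4)R 1/5 unhappy
(3,0)B 2/3 ok
(3,2)B 6/7 ok
(3,3)B 6/8 ok
(3,4)B 3/5 ok
(4,1)B 3/3 ok
(4,2)B 4/4 ok
(4,3)B 5/5 ok
(4,4)B 3/3 ok

(0,3), (1,4), (2,0), (2,3), (2,4)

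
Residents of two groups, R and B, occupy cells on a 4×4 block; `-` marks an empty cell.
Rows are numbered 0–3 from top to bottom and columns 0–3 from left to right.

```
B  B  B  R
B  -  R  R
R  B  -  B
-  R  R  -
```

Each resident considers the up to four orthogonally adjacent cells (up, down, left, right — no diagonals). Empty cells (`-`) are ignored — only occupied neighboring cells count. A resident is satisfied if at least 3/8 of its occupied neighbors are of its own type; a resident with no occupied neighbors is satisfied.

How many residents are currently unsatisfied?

4

Row 0: (0,0)B 2/2 ok · (0,1)B 2/2 ok · (0,2)B 1/3 unhappy · (0,3)R 1/2 ok
Row 1: (1,0)B 1/2 ok · (1,2)R 1/2 ok · (1,3)R 2/3 ok
Row 2: (2,0)R 0/2 unhappy · (2,1)B 0/2 unhappy · (2,3)B 0/1 unhappy
Row 3: (3,1)R 1/2 ok · (3,2)R 1/1 ok
Unsatisfied: (0,2), (2,0), (2,1), (2,3) — 4 in total.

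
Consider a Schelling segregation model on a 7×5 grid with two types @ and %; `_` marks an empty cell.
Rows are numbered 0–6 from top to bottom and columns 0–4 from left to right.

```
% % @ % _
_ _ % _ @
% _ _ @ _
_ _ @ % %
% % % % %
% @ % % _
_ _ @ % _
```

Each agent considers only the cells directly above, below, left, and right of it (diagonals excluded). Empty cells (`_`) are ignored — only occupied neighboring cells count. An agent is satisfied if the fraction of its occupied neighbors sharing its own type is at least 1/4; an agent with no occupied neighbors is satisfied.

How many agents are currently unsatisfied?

(0,0)% 1/1 ok
(0,1)% 1/2 ok
(0,2)@ 0/3 unhappy
(0,3)% 0/1 unhappy
(1,2)% 0/1 unhappy
(1,4)@ 0/0 ok
(2,0)% 0/0 ok
(2,3)@ 0/1 unhappy
(3,2)@ 0/2 unhappy
(3,3)% 2/4 ok
(3,4)% 2/2 ok
(4,0)% 2/2 ok
(4,1)% 2/3 ok
(4,2)% 3/4 ok
(4,3)% 4/4 ok
(4,4)% 2/2 ok
(5,0)% 1/2 ok
(5,1)@ 0/3 unhappy
(5,2)% 2/4 ok
(5,3)% 3/3 ok
(6,2)@ 0/2 unhappy
(6,3)% 1/2 ok
Unsatisfied: (0,2), (0,3), (1,2), (2,3), (3,2), (5,1), (6,2) — 7 in total.

7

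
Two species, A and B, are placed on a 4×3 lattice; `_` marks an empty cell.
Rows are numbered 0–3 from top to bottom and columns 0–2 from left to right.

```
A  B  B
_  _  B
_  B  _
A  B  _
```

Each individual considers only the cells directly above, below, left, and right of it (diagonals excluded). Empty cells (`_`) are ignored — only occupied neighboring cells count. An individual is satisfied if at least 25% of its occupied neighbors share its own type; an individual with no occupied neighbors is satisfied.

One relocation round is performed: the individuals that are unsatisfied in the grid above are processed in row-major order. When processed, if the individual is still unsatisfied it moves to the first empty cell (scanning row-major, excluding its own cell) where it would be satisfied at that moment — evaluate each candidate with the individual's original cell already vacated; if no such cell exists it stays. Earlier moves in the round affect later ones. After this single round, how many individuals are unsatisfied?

Initially unsatisfied (in order): (0,0), (3,0).
  (0,0) → (1,0).
  (3,0) → (0,0).
Resulting grid:
A B B
A _ B
_ B _
_ B _
All satisfied now.

0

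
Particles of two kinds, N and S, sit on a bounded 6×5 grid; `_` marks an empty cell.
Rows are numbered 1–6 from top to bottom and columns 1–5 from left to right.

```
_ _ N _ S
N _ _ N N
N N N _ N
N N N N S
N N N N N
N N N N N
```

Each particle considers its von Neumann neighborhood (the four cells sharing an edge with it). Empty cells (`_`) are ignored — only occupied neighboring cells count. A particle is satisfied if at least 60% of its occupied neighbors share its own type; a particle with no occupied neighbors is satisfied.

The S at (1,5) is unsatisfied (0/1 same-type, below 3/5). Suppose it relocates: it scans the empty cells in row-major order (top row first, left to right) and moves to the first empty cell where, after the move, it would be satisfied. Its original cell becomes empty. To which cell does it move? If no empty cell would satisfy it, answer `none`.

none

Vacating (1,5). Empty cells in order:
  (1,1): 0/1 same-type → still unsatisfied.
  (1,2): 0/1 same-type → still unsatisfied.
  (1,4): 0/2 same-type → still unsatisfied.
  (2,2): 0/2 same-type → still unsatisfied.
  (2,3): 0/3 same-type → still unsatisfied.
  (3,4): 0/4 same-type → still unsatisfied.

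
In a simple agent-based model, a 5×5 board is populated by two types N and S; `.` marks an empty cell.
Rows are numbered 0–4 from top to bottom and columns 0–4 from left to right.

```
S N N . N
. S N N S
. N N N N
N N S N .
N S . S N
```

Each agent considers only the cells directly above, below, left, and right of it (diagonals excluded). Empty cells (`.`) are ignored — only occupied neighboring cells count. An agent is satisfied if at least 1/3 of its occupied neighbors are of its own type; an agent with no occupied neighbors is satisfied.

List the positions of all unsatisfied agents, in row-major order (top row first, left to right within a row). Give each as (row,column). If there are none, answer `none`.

Row 0: (0,0)S 0/1 not · (0,1)N 1/3 satisfied · (0,2)N 2/2 satisfied · (0,4)N 0/1 not
Row 1: (1,1)S 0/3 not · (1,2)N 3/4 satisfied · (1,3)N 2/3 satisfied · (1,4)S 0/3 not
Row 2: (2,1)N 2/3 satisfied · (2,2)N 3/4 satisfied · (2,3)N 4/4 satisfied · (2,4)N 1/2 satisfied
Row 3: (3,0)N 2/2 satisfied · (3,1)N 2/4 satisfied · (3,2)S 0/3 not · (3,3)N 1/3 satisfied
Row 4: (4,0)N 1/2 satisfied · (4,1)S 0/2 not · (4,3)S 0/2 not · (4,4)N 0/1 not

(0,0), (0,4), (1,1), (1,4), (3,2), (4,1), (4,3), (4,4)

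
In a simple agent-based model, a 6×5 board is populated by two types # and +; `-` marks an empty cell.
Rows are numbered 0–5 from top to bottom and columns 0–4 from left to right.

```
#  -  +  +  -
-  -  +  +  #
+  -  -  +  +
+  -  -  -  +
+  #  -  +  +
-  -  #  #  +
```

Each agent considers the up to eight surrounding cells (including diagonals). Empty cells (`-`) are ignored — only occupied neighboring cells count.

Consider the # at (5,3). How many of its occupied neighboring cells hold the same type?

1

Occupied neighbors of (5,3): (4,3)=+, (4,4)=+, (5,2)=#, (5,4)=+.
Same type (#): 1 of 4.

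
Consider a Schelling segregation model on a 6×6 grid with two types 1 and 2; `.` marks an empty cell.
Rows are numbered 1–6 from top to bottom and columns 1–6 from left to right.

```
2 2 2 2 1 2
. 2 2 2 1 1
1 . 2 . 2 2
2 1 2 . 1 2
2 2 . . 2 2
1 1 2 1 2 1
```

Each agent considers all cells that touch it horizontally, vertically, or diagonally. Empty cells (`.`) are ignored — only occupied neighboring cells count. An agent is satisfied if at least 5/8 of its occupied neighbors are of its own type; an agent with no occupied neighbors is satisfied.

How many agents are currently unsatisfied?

(1,1)2 2/2 ✓
(1,2)2 4/4 ✓
(1,3)2 5/5 ✓
(1,4)2 3/5 ✗
(1,5)1 2/5 ✗
(1,6)2 0/3 ✗
(2,2)2 5/6 ✓
(2,3)2 6/6 ✓
(2,4)2 5/7 ✓
(2,5)1 2/7 ✗
(2,6)1 2/5 ✗
(3,1)1 1/3 ✗
(3,3)2 4/5 ✓
(3,5)2 3/6 ✗
(3,6)2 2/5 ✗
(4,1)2 2/4 ✗
(4,2)1 1/6 ✗
(4,3)2 2/3 ✓
(4,5)1 0/5 ✗
(4,6)2 4/5 ✓
(5,1)2 2/5 ✗
(5,2)2 4/7 ✗
(5,5)2 3/6 ✗
(5,6)2 3/5 ✗
(6,1)1 1/3 ✗
(6,2)1 1/4 ✗
(6,3)2 1/3 ✗
(6,4)1 0/3 ✗
(6,5)2 2/4 ✗
(6,6)1 0/3 ✗
Unsatisfied: (1,4), (1,5), (1,6), (2,5), (2,6), (3,1), (3,5), (3,6), (4,1), (4,2), (4,5), (5,1), (5,2), (5,5), (5,6), (6,1), (6,2), (6,3), (6,4), (6,5), (6,6) — 21 in total.

21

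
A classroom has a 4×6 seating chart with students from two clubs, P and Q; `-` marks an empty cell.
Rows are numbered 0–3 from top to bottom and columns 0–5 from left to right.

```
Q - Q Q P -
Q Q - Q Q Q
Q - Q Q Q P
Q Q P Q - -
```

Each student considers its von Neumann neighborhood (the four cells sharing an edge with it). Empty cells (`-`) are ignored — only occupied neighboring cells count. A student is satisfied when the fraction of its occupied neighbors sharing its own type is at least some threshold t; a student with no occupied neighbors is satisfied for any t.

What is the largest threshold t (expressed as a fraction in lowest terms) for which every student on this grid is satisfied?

0/1

Row 0: (0,0)Q 1/1 · (0,2)Q 1/1 · (0,3)Q 2/3 · (0,4)P 0/2
Row 1: (1,0)Q 3/3 · (1,1)Q 1/1 · (1,3)Q 3/3 · (1,4)Q 3/4 · (1,5)Q 1/2
Row 2: (2,0)Q 2/2 · (2,2)Q 1/2 · (2,3)Q 4/4 · (2,4)Q 2/3 · (2,5)P 0/2
Row 3: (3,0)Q 2/2 · (3,1)Q 1/2 · (3,2)P 0/3 · (3,3)Q 1/2
The smallest same-type fraction is 0/2 at (0,4), which reduces to 0/1. Any threshold above that leaves this student unsatisfied.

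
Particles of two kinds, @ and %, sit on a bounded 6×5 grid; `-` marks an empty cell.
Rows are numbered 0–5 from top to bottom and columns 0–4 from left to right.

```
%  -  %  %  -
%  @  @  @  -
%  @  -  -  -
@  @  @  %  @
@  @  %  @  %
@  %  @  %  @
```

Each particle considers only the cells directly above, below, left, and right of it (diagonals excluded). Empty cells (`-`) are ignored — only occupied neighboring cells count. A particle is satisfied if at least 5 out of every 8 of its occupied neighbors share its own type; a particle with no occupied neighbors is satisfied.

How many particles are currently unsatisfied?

(0,0)% 1/1 ✓
(0,2)% 1/2 ✗
(0,3)% 1/2 ✗
(1,0)% 2/3 ✓
(1,1)@ 2/3 ✓
(1,2)@ 2/3 ✓
(1,3)@ 1/2 ✗
(2,0)% 1/3 ✗
(2,1)@ 2/3 ✓
(3,0)@ 2/3 ✓
(3,1)@ 4/4 ✓
(3,2)@ 1/3 ✗
(3,3)% 0/3 ✗
(3,4)@ 0/2 ✗
(4,0)@ 3/3 ✓
(4,1)@ 2/4 ✗
(4,2)% 0/4 ✗
(4,3)@ 0/4 ✗
(4,4)% 0/3 ✗
(5,0)@ 1/2 ✗
(5,1)% 0/3 ✗
(5,2)@ 0/3 ✗
(5,3)% 0/3 ✗
(5,4)@ 0/2 ✗
Unsatisfied: (0,2), (0,3), (1,3), (2,0), (3,2), (3,3), (3,4), (4,1), (4,2), (4,3), (4,4), (5,0), (5,1), (5,2), (5,3), (5,4) — 16 in total.

16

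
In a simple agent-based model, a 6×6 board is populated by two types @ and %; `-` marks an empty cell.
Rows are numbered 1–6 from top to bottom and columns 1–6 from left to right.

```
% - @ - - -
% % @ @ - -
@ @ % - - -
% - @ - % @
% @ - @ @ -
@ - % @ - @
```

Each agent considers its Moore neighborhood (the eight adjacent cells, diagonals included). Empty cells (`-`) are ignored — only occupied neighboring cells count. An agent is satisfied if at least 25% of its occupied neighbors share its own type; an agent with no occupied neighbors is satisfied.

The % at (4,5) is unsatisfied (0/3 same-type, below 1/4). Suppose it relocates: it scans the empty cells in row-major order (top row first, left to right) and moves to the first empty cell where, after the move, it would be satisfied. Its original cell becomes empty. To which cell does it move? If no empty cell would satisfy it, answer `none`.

(1,2)

Vacating (4,5). Empty cells in order:
  (1,2): 3/5 same-type → satisfied — stop here.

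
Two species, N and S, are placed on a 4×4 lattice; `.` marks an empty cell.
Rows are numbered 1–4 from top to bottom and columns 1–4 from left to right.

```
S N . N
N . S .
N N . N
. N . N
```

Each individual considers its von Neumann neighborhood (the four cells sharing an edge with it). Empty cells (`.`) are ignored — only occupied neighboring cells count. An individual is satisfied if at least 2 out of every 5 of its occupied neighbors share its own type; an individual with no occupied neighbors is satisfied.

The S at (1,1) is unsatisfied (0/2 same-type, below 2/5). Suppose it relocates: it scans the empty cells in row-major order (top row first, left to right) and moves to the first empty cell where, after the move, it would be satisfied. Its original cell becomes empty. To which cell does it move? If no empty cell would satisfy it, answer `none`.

none

Vacating (1,1). Empty cells in order:
  (1,3): 1/3 same-type → still unsatisfied.
  (2,2): 1/4 same-type → still unsatisfied.
  (2,4): 1/3 same-type → still unsatisfied.
  (3,3): 1/3 same-type → still unsatisfied.
  (4,1): 0/2 same-type → still unsatisfied.
  (4,3): 0/2 same-type → still unsatisfied.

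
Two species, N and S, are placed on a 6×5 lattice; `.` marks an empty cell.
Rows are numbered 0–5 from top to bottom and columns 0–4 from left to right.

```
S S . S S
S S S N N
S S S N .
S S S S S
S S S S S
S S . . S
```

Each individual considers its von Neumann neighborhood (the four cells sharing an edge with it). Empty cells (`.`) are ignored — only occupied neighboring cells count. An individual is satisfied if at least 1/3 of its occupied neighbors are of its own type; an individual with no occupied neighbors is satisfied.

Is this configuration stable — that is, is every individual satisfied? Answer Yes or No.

Row 0: (0,0)S 2/2 ok · (0,1)S 2/2 ok · (0,3)S 1/2 ok · (0,4)S 1/2 ok
Row 1: (1,0)S 3/3 ok · (1,1)S 4/4 ok · (1,2)S 2/3 ok · (1,3)N 2/4 ok · (1,4)N 1/2 ok
Row 2: (2,0)S 3/3 ok · (2,1)S 4/4 ok · (2,2)S 3/4 ok · (2,3)N 1/3 ok
Row 3: (3,0)S 3/3 ok · (3,1)S 4/4 ok · (3,2)S 4/4 ok · (3,3)S 3/4 ok · (3,4)S 2/2 ok
Row 4: (4,0)S 3/3 ok · (4,1)S 4/4 ok · (4,2)S 3/3 ok · (4,3)S 3/3 ok · (4,4)S 3/3 ok
Row 5: (5,0)S 2/2 ok · (5,1)S 2/2 ok · (5,4)S 1/1 ok
All meet the threshold, so the configuration is stable.

Yes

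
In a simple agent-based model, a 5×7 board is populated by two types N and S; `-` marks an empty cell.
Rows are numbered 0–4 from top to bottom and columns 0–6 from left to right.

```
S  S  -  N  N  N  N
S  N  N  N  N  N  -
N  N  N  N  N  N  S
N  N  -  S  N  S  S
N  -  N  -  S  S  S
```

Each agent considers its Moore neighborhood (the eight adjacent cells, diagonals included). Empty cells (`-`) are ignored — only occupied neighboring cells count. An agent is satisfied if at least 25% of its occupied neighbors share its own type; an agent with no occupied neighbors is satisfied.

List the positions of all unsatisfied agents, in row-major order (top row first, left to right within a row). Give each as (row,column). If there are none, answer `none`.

(0,0)S 2/3 ok
(0,1)S 2/4 ok
(0,3)N 4/4 ok
(0,4)N 5/5 ok
(0,5)N 4/4 ok
(0,6)N 2/2 ok
(1,0)S 2/5 ok
(1,1)N 4/7 ok
(1,2)N 6/7 ok
(1,3)N 7/7 ok
(1,4)N 8/8 ok
(1,5)N 6/7 ok
(2,0)N 4/5 ok
(2,1)N 6/7 ok
(2,2)N 6/7 ok
(2,3)N 6/7 ok
(2,4)N 6/8 ok
(2,5)N 4/7 ok
(2,6)S 2/4 ok
(3,0)N 4/4 ok
(3,1)N 6/6 ok
(3,3)S 1/6 unhappy
(3,4)N 3/7 ok
(3,5)S 5/8 ok
(3,6)S 4/5 ok
(4,0)N 2/2 ok
(4,2)N 1/2 ok
(4,4)S 3/4 ok
(4,5)S 4/5 ok
(4,6)S 3/3 ok

(3,3)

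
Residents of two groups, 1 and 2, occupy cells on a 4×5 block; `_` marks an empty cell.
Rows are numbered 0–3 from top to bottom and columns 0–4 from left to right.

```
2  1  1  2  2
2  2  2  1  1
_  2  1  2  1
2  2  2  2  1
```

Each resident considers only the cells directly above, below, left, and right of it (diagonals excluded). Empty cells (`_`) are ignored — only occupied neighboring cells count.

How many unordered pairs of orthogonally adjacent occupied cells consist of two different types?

Scan each occupied cell's neighbors to the right and below so each pair is counted once.
Row 0: 2(0,0)–1(0,1)≠ 2(0,0)–2(1,0)= 1(0,1)–1(0,2)= 1(0,1)–2(1,1)≠ 1(0,2)–2(0,3)≠ 1(0,2)–2(1,2)≠ 2(0,3)–2(0,4)= 2(0,3)–1(1,3)≠ 2(0,4)–1(1,4)≠  → 6/9 unlike.
Row 1: 2(1,0)–2(1,1)= 2(1,1)–2(1,2)= 2(1,1)–2(2,1)= 2(1,2)–1(1,3)≠ 2(1,2)–1(2,2)≠ 1(1,3)–1(1,4)= 1(1,3)–2(2,3)≠ 1(1,4)–1(2,4)=  → 3/8 unlike.
Row 2: 2(2,1)–1(2,2)≠ 2(2,1)–2(3,1)= 1(2,2)–2(2,3)≠ 1(2,2)–2(3,2)≠ 2(2,3)–1(2,4)≠ 2(2,3)–2(3,3)= 1(2,4)–1(3,4)=  → 4/7 unlike.
Row 3: 2(3,0)–2(3,1)= 2(3,1)–2(3,2)= 2(3,2)–2(3,3)= 2(3,3)–1(3,4)≠  → 1/4 unlike.
Total adjacent occupied pairs: 28; unlike-type pairs: 14.

14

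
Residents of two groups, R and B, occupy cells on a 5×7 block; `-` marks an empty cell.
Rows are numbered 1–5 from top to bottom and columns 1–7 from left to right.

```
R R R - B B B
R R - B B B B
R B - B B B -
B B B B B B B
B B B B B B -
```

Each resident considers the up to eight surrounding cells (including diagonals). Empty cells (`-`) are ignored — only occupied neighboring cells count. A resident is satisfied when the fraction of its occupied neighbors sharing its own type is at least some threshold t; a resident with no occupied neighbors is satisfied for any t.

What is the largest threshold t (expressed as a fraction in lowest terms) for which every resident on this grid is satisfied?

Row 1: (1,1)R 3/3 · (1,2)R 4/4 · (1,3)R 2/3 · (1,5)B 4/4 · (1,6)B 5/5 · (1,7)B 3/3
Row 2: (2,1)R 4/5 · (2,2)R 5/6 · (2,4)B 4/5 · (2,5)B 7/7 · (2,6)B 7/7 · (2,7)B 4/4
Row 3: (3,1)R 2/5 · (3,2)B 3/6 · (3,4)B 6/6 · (3,5)B 8/8 · (3,6)B 7/7
Row 4: (4,1)B 4/5 · (4,2)B 6/7 · (4,3)B 7/7 · (4,4)B 7/7 · (4,5)B 8/8 · (4,6)B 6/6 · (4,7)B 3/3
Row 5: (5,1)B 3/3 · (5,2)B 5/5 · (5,3)B 5/5 · (5,4)B 5/5 · (5,5)B 5/5 · (5,6)B 4/4
The smallest same-type fraction is 2/5 at (3,1), which reduces to 2/5. Any threshold above that leaves this resident unsatisfied.

2/5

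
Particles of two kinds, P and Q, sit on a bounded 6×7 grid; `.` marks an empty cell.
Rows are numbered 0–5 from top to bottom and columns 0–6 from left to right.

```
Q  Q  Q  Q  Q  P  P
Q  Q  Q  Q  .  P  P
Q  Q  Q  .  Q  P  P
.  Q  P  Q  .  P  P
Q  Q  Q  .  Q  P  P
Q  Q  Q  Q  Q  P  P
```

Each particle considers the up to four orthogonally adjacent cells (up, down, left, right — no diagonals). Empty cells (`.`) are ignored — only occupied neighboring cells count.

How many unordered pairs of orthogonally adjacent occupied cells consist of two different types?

8

Scan each occupied cell's neighbors to the right and below so each pair is counted once.
From row 0: 1 unlike of 12 pairs (running 1/12).
From row 1: 0 unlike of 9 pairs (running 1/21).
From row 2: 2 unlike of 8 pairs (running 3/29).
From row 3: 3 unlike of 7 pairs (running 6/36).
From row 4: 1 unlike of 10 pairs (running 7/46).
From row 5: 1 unlike of 6 pairs (running 8/52).
Total adjacent occupied pairs: 52; unlike-type pairs: 8.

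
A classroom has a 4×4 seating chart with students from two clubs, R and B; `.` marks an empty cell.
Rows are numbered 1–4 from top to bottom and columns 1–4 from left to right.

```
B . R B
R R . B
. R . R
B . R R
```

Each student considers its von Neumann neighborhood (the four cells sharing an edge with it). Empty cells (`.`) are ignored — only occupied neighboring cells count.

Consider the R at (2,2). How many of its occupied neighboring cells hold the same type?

Occupied neighbors of (2,2): (3,2)=R, (2,1)=R.
Same type (R): 2 of 2.

2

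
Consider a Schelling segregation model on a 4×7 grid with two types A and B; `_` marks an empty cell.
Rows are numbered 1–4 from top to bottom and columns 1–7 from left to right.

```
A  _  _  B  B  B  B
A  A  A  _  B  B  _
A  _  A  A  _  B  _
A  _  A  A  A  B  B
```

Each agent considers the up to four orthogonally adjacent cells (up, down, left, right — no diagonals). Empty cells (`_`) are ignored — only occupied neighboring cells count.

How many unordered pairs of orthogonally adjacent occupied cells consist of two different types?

Scan each occupied cell's neighbors to the right and below so each pair is counted once.
Row 1: A(1,1)–A(2,1)= B(1,4)–B(1,5)= B(1,5)–B(1,6)= B(1,5)–B(2,5)= B(1,6)–B(1,7)= B(1,6)–B(2,6)=  → 0/6 unlike.
Row 2: A(2,1)–A(2,2)= A(2,1)–A(3,1)= A(2,2)–A(2,3)= A(2,3)–A(3,3)= B(2,5)–B(2,6)= B(2,6)–B(3,6)=  → 0/6 unlike.
Row 3: A(3,1)–A(4,1)= A(3,3)–A(3,4)= A(3,3)–A(4,3)= A(3,4)–A(4,4)= B(3,6)–B(4,6)=  → 0/5 unlike.
Row 4: A(4,3)–A(4,4)= A(4,4)–A(4,5)= A(4,5)–B(4,6)≠ B(4,6)–B(4,7)=  → 1/4 unlike.
Total adjacent occupied pairs: 21; unlike-type pairs: 1.

1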